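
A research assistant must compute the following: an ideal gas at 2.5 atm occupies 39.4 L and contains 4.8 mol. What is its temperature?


PV = nRT  (R = 0.08206 L·atm/(mol·K))
T = PV/(nR) = 2.5×39.4/(4.8×0.08206)
= 98.50/0.393888
= 250.07 K

250.07 K


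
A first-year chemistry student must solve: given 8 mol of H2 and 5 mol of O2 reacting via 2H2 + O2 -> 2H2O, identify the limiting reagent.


Mole ratio available / coefficient:
  H2: 8/2 = 4.000
  O2: 5/1 = 5.000
Smaller ratio is limiting.

H2


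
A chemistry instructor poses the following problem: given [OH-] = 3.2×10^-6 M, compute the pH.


pOH = -log10([OH-]) = -log10(3.2×10^-6)
= 6 - log10(3.2) = 5.49
pH = 14 - pOH = 14 - 5.49 = 8.51

8.51


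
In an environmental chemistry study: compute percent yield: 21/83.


% yield = actual/theoretical × 100
= 21/83 × 100
= 25.3%

25.3%


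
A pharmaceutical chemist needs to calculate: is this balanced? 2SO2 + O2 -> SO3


Equation: 2SO2 + O2 -> SO3
Check atoms: O: 6≠3, S: 2≠1
Not balanced

No, not balanced


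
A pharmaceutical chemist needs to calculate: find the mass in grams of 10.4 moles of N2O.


M(N2O) = 44.02 g/mol
mass = n × M = 10.4 × 44.02 = 457.81 g

457.81 g


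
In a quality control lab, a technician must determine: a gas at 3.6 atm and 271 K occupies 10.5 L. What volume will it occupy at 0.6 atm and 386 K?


P1V1/T1 = P2V2/T2
V2 = P1V1T2/(T1P2)
= 3.6×10.5×386/(271×0.6)
= 89.734 L

89.734 L


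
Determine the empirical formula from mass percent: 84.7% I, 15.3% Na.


Assume 100 g sample. Moles of each element:
  I: 84.7/126.9 = 0.667 mol
  Na: 15.3/22.99 = 0.666 mol
Divide by smallest (0.666):
  I: 0.667/0.666 = 1.0
  Na: 0.666/0.666 = 1.0
Empirical formula: NaI

NaI


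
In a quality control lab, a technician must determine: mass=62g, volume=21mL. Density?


ρ = mass/volume
= 62/21
= 2.952 g/mL

2.952 g/mL


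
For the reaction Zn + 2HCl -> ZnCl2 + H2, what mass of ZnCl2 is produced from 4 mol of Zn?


Mole ratio ZnCl2:Zn = 1:1
n(ZnCl2) = 4 × 1/1 = 4.000 mol
mass = 4.000 × 136.28 = 545.12 g

545.12 g


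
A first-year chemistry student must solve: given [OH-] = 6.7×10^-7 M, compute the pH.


pOH = -log10([OH-]) = -log10(6.7×10^-7)
= 7 - log10(6.7) = 6.17
pH = 14 - pOH = 14 - 6.17 = 7.83

7.83


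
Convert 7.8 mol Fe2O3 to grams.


M(Fe2O3) = 159.7 g/mol
mass = n × M = 7.8 × 159.7 = 1245.66 g

1245.66 g


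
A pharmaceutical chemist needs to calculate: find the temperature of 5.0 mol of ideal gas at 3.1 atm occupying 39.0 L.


PV = nRT  (R = 0.08206 L·atm/(mol·K))
T = PV/(nR) = 3.1×39.0/(5.0×0.08206)
= 120.90/0.410300
= 294.66 K

294.66 K


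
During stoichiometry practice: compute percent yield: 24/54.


% yield = actual/theoretical × 100
= 24/54 × 100
= 44.44%

44.44%


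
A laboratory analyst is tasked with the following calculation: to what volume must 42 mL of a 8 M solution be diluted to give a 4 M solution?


C1V1 = C2V2
8 × 42 = 4 × V2
V2 = 336/4 = 84.0 mL

84.0 mL


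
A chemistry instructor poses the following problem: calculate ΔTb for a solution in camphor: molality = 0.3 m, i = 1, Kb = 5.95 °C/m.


ΔTb = Kb × m × i
= 5.95 × 0.3 × 1
= 1.785 °C

1.785 °C


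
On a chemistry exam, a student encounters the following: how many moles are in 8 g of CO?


M(CO) = 28.01 g/mol
n = mass/M = 8/28.01 = 0.2856 mol

0.2856 mol


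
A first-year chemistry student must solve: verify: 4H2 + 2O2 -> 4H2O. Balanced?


Equation: 4H2 + 2O2 -> 4H2O
Check atoms: H: 8=8, O: 4=4
Balanced

Yes, balanced


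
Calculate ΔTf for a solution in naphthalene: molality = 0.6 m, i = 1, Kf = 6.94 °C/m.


ΔTf = Kf × m × i
= 6.94 × 0.6 × 1
= 4.164 °C

4.164 °C


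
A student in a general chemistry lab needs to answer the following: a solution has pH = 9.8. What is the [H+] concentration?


[H+] = 10^(-pH) = 10^(-9.8)
= 1.58×10^-10 M

1.58×10^-10 M


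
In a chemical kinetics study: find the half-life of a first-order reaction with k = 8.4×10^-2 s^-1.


t½ = ln2/k = 0.693147/(8.4×10^-2 s^-1)
= 8.252 s

8.252 s


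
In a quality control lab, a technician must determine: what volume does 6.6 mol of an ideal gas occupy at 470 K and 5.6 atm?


PV = nRT  (R = 0.08206 L·atm/(mol·K))
V = nRT/P = 6.6×0.08206×470/5.6
= 45.455 L

45.455 L


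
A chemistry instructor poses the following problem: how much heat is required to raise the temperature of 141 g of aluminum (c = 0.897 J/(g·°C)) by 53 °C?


q = mcΔT = 141 × 0.897 × 53
= 6703.28 J

6703.28 J


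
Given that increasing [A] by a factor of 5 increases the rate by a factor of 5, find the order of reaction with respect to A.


rate ∝ [A]^n
5^n = 5 → n = 1
Order in A: 1

1


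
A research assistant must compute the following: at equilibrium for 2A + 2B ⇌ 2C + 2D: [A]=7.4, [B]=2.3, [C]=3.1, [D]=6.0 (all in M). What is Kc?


Kc = [C]^2[D]^2/([A]^2[B]^2)
= (3.1^2 × 6.0^2)/(7.4^2 × 2.3^2)
= 345.96/289.6804
= 1.194

1.194


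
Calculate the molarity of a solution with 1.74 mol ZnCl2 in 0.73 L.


M = n/V = 1.74/0.73 = 2.384 mol/L

2.384 M


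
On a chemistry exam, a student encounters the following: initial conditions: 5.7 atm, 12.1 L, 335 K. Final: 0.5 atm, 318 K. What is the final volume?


P1V1/T1 = P2V2/T2
V2 = P1V1T2/(T1P2)
= 5.7×12.1×318/(335×0.5)
= 130.94 L

130.94 L


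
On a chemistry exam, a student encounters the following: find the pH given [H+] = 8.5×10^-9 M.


pH = -log10([H+]) = -log10(8.5×10^-9)
= 9 - log10(8.5)
= 9 - 0.93
= 8.07

8.07


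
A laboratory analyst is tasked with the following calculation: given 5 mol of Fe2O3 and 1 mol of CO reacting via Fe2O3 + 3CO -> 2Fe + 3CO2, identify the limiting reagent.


Mole ratio available / coefficient:
  Fe2O3: 5/1 = 5.000
  CO: 1/3 = 0.333
Smaller ratio is limiting.

CO


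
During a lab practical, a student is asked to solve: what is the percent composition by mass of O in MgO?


M(MgO) = 1×24.31 + 1×16.0 = 40.31 g/mol
Mass of O = 1 × 16.0 = 16.00 g/mol
% O = 16.00/40.31 × 100 = 39.69%

39.69%


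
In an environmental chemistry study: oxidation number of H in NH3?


H is +1 with nonmetals
Oxidation number: +1

+1


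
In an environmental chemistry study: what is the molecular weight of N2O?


M(N2O) = 2×14.01 + 1×16.0
= 28.02 + 16.0
= 44.02 g/mol

44.02 g/mol


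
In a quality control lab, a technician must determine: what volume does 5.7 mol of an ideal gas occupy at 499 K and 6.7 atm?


PV = nRT  (R = 0.08206 L·atm/(mol·K))
V = nRT/P = 5.7×0.08206×499/6.7
= 34.836 L

34.836 L


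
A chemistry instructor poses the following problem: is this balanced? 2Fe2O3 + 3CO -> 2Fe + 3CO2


Equation: 2Fe2O3 + 3CO -> 2Fe + 3CO2
Check atoms: C: 3=3, Fe: 4≠2, O: 9≠6
Not balanced

No, not balanced


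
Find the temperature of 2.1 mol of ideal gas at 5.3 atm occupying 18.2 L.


PV = nRT  (R = 0.08206 L·atm/(mol·K))
T = PV/(nR) = 5.3×18.2/(2.1×0.08206)
= 96.46/0.172326
= 559.75 K

559.75 K


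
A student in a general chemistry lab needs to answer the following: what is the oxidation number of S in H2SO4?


2(+1) + x + 4(-2) = 0, so x = +6
Oxidation number: +6

+6


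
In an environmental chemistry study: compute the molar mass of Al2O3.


M(Al2O3) = 2×26.98 + 3×16.0
= 53.96 + 48.0
= 101.96 g/mol

101.96 g/mol


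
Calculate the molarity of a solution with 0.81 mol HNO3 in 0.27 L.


M = n/V = 0.81/0.27 = 3.000 mol/L

3.000 M


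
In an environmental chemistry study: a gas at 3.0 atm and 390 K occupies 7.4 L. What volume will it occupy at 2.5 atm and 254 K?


P1V1/T1 = P2V2/T2
V2 = P1V1T2/(T1P2)
= 3.0×7.4×254/(390×2.5)
= 5.783 L

5.783 L


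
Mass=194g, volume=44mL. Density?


ρ = mass/volume
= 194/44
= 4.409 g/mL

4.409 g/mL


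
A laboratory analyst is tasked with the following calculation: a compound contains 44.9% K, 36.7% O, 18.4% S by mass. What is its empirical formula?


Assume 100 g sample. Moles of each element:
  K: 44.9/39.1 = 1.148 mol
  O: 36.7/16.0 = 2.294 mol
  S: 18.4/32.07 = 0.574 mol
Divide by smallest (0.574):
  K: 1.148/0.574 = 2.0
  O: 2.294/0.574 = 4.0
  S: 0.574/0.574 = 1.0
Empirical formula: K2SO4

K2SO4


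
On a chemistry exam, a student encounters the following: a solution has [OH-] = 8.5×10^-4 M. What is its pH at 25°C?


pOH = -log10([OH-]) = -log10(8.5×10^-4)
= 4 - log10(8.5) = 3.07
pH = 14 - pOH = 14 - 3.07 = 10.93

10.93


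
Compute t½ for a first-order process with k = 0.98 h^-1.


t½ = ln2/k = 0.693147/(0.98 h^-1)
= 0.7073 h

0.7073 h


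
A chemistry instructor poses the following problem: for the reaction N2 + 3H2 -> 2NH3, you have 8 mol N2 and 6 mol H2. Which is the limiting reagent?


Mole ratio available / coefficient:
  N2: 8/1 = 8.000
  H2: 6/3 = 2.000
Smaller ratio is limiting.

H2


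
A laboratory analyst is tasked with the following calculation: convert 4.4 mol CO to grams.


M(CO) = 28.01 g/mol
mass = n × M = 4.4 × 28.01 = 123.24 g

123.24 g


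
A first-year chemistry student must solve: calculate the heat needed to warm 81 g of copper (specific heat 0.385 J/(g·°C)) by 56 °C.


q = mcΔT = 81 × 0.385 × 56
= 1746.36 J

1746.36 J


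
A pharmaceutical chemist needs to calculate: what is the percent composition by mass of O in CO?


M(CO) = 1×12.01 + 1×16.0 = 28.01 g/mol
Mass of O = 1 × 16.0 = 16.00 g/mol
% O = 16.00/28.01 × 100 = 57.12%

57.12%


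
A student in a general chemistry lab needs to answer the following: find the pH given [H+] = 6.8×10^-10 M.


pH = -log10([H+]) = -log10(6.8×10^-10)
= 10 - log10(6.8)
= 10 - 0.83
= 9.17

9.17


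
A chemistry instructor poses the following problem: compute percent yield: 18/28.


% yield = actual/theoretical × 100
= 18/28 × 100
= 64.29%

64.29%


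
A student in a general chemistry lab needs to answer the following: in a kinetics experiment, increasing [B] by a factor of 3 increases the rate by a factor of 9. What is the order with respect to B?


rate ∝ [B]^n
3^n = 9 → n = 2
Order in B: 2

2


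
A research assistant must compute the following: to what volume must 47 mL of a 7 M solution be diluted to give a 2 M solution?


C1V1 = C2V2
7 × 47 = 2 × V2
V2 = 329/2 = 164.5 mL

164.5 mL


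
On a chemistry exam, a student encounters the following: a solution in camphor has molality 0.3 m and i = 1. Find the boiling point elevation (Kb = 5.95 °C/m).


ΔTb = Kb × m × i
= 5.95 × 0.3 × 1
= 1.785 °C

1.785 °C


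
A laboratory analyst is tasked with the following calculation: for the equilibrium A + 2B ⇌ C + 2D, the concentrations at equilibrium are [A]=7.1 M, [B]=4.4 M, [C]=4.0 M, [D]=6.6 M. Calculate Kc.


Kc = [C][D]^2/([A][B]^2)
= (4.0^1 × 6.6^2)/(7.1^1 × 4.4^2)
= 174.24/137.456
= 1.268

1.268


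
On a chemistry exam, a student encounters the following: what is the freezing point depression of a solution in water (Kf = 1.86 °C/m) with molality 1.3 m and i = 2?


ΔTf = Kf × m × i
= 1.86 × 1.3 × 2
= 4.836 °C

4.836 °C


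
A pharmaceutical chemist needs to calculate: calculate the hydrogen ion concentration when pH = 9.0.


[H+] = 10^(-pH) = 10^(-9.0)
= 1.0×10^-9 M

1.0×10^-9 M


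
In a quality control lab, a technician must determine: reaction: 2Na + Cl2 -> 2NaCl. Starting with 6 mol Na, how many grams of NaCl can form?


Mole ratio NaCl:Na = 2:2
n(NaCl) = 6 × 2/2 = 6.000 mol
mass = 6.000 × 58.44 = 350.64 g

350.64 g


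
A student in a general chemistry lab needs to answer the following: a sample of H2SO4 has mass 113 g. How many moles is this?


M(H2SO4) = 98.09 g/mol
n = mass/M = 113/98.09 = 1.152 mol

1.152 mol


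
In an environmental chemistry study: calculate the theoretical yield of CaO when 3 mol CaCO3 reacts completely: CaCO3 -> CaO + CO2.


Mole ratio CaO:CaCO3 = 1:1
n(CaO) = 3 × 1/1 = 3.000 mol
mass = 3.000 × 56.08 = 168.24 g

168.24 g


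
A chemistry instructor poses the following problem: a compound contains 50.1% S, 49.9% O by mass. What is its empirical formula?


Assume 100 g sample. Moles of each element:
  S: 50.1/32.07 = 1.562 mol
  O: 49.9/16.0 = 3.119 mol
Divide by smallest (1.562):
  S: 1.562/1.562 = 1.0
  O: 3.119/1.562 = 2.0
Empirical formula: SO2

SO2


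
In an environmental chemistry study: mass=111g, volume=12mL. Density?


ρ = mass/volume
= 111/12
= 9.25 g/mL

9.25 g/mL


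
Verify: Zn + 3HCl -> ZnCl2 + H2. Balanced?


Equation: Zn + 3HCl -> ZnCl2 + H2
Check atoms: Cl: 3≠2, H: 3≠2, Zn: 1=1
Not balanced

No, not balanced


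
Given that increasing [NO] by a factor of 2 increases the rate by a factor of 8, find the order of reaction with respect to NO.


rate ∝ [NO]^n
2^n = 8 → n = 3
Order in NO: 3

3


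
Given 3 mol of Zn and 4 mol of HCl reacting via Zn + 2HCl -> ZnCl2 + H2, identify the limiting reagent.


Mole ratio available / coefficient:
  Zn: 3/1 = 3.000
  HCl: 4/2 = 2.000
Smaller ratio is limiting.

HCl


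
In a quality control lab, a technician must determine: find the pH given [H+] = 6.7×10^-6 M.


pH = -log10([H+]) = -log10(6.7×10^-6)
= 6 - log10(6.7)
= 6 - 0.83
= 5.17

5.17


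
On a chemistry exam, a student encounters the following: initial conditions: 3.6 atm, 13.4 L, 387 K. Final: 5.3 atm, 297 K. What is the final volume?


P1V1/T1 = P2V2/T2
V2 = P1V1T2/(T1P2)
= 3.6×13.4×297/(387×5.3)
= 6.985 L

6.985 L


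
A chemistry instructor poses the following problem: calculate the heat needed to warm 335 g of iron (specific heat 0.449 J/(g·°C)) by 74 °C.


q = mcΔT = 335 × 0.449 × 74
= 11130.71 J

11130.71 J


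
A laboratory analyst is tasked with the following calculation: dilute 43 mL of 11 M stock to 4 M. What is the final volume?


C1V1 = C2V2
11 × 43 = 4 × V2
V2 = 473/4 = 118.25 mL

118.25 mL


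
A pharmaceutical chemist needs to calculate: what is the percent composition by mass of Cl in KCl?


M(KCl) = 1×39.1 + 1×35.45 = 74.55 g/mol
Mass of Cl = 1 × 35.45 = 35.45 g/mol
% Cl = 35.45/74.55 × 100 = 47.55%

47.55%


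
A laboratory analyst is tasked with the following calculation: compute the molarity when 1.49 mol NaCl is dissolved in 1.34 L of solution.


M = n/V = 1.49/1.34 = 1.112 mol/L

1.112 M


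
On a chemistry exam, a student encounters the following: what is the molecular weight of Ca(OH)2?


M(Ca(OH)2) = 1×40.08 + 2×16.0 + 2×1.008
= 40.08 + 32.0 + 2.02
= 74.1 g/mol

74.1 g/mol


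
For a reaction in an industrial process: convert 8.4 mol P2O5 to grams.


M(P2O5) = 141.94 g/mol
mass = n × M = 8.4 × 141.94 = 1192.30 g

1192.30 g


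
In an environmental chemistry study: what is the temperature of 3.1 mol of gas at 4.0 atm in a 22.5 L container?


PV = nRT  (R = 0.08206 L·atm/(mol·K))
T = PV/(nR) = 4.0×22.5/(3.1×0.08206)
= 90.00/0.254386
= 353.79 K

353.79 K


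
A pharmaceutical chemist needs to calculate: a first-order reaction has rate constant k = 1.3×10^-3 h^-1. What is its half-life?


t½ = ln2/k = 0.693147/(1.3×10^-3 h^-1)
= 533.2 h

533.2 h


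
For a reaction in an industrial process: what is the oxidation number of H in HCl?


H is +1 with nonmetals
Oxidation number: +1

+1


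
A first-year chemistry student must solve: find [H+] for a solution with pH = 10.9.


[H+] = 10^(-pH) = 10^(-10.9)
= 1.26×10^-11 M

1.26×10^-11 M


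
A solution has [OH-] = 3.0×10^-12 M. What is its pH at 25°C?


pOH = -log10([OH-]) = -log10(3.0×10^-12)
= 12 - log10(3.0) = 11.52
pH = 14 - pOH = 14 - 11.52 = 2.48

2.48


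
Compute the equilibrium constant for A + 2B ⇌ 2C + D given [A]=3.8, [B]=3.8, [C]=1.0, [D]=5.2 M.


Kc = [C]^2[D]/([A][B]^2)
= (1.0^2 × 5.2^1)/(3.8^1 × 3.8^2)
= 5.2/54.872
= 0.09477

0.09477


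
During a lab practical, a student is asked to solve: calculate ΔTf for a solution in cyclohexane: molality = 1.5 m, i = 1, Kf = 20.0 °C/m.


ΔTf = Kf × m × i
= 20.0 × 1.5 × 1
= 30.0 °C

30.0 °C


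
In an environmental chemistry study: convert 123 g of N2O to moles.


M(N2O) = 44.02 g/mol
n = mass/M = 123/44.02 = 2.7942 mol

2.7942 mol


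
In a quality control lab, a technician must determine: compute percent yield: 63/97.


% yield = actual/theoretical × 100
= 63/97 × 100
= 64.95%

64.95%


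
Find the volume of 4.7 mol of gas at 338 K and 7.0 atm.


PV = nRT  (R = 0.08206 L·atm/(mol·K))
V = nRT/P = 4.7×0.08206×338/7.0
= 18.623 L

18.623 L


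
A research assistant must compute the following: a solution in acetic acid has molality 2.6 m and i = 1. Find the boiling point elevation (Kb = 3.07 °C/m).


ΔTb = Kb × m × i
= 3.07 × 2.6 × 1
= 7.982 °C

7.982 °C


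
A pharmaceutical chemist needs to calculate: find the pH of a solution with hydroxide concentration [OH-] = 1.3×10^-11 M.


pOH = -log10([OH-]) = -log10(1.3×10^-11)
= 11 - log10(1.3) = 10.89
pH = 14 - pOH = 14 - 10.89 = 3.11

3.11


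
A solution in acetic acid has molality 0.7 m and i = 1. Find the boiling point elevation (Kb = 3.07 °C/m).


ΔTb = Kb × m × i
= 3.07 × 0.7 × 1
= 2.149 °C

2.149 °C


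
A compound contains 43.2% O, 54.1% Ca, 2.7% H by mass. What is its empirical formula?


Assume 100 g sample. Moles of each element:
  O: 43.2/16.0 = 2.7 mol
  Ca: 54.1/40.08 = 1.35 mol
  H: 2.7/1.008 = 2.679 mol
Divide by smallest (1.35):
  O: 2.7/1.35 = 2.0
  Ca: 1.35/1.35 = 1.0
  H: 2.679/1.35 = 1.98
Empirical formula: CaO2H2

CaO2H2


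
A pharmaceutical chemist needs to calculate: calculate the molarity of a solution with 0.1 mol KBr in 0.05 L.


M = n/V = 0.1/0.05 = 2.000 mol/L

2.000 M


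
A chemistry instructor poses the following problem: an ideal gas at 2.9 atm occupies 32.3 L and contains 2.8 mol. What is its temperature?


PV = nRT  (R = 0.08206 L·atm/(mol·K))
T = PV/(nR) = 2.9×32.3/(2.8×0.08206)
= 93.67/0.229768
= 407.67 K

407.67 K


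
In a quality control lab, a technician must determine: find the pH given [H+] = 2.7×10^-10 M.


pH = -log10([H+]) = -log10(2.7×10^-10)
= 10 - log10(2.7)
= 10 - 0.43
= 9.57

9.57


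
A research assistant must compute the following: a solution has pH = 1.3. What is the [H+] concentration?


[H+] = 10^(-pH) = 10^(-1.3)
= 5.01×10^-2 M

5.01×10^-2 M


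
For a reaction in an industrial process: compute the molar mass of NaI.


M(NaI) = 1×22.99 + 1×126.9
= 22.99 + 126.9
= 149.89 g/mol

149.89 g/mol


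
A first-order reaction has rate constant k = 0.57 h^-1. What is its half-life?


t½ = ln2/k = 0.693147/(0.57 h^-1)
= 1.216 h

1.216 h


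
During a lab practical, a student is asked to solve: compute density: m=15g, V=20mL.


ρ = mass/volume
= 15/20
= 0.75 g/mL

0.75 g/mL


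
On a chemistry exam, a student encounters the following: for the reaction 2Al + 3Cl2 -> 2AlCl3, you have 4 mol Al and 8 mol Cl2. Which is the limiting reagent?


Mole ratio available / coefficient:
  Al: 4/2 = 2.000
  Cl2: 8/3 = 2.667
Smaller ratio is limiting.

Al


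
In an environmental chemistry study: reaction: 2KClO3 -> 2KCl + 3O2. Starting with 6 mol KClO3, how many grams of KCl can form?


Mole ratio KCl:KClO3 = 2:2
n(KCl) = 6 × 2/2 = 6.000 mol
mass = 6.000 × 74.55 = 447.3 g

447.3 g


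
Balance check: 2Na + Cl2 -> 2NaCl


Equation: 2Na + Cl2 -> 2NaCl
Check atoms: Cl: 2=2, Na: 2=2
Balanced

Yes, balanced


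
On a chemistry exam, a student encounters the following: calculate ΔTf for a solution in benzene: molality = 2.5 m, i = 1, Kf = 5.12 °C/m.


ΔTf = Kf × m × i
= 5.12 × 2.5 × 1
= 12.8 °C

12.8 °C


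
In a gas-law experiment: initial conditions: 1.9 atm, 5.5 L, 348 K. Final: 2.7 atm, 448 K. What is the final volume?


P1V1/T1 = P2V2/T2
V2 = P1V1T2/(T1P2)
= 1.9×5.5×448/(348×2.7)
= 4.983 L

4.983 L


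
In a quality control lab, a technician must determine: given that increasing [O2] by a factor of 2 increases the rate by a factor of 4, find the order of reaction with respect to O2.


rate ∝ [O2]^n
2^n = 4 → n = 2
Order in O2: 2

2


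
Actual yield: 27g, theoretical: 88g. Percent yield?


% yield = actual/theoretical × 100
= 27/88 × 100
= 30.68%

30.68%


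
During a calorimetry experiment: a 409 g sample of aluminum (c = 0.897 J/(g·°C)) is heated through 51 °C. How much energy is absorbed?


q = mcΔT = 409 × 0.897 × 51
= 18710.52 J

18710.52 J


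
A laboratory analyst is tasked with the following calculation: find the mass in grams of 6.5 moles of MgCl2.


M(MgCl2) = 95.21 g/mol
mass = n × M = 6.5 × 95.21 = 618.87 g

618.87 g


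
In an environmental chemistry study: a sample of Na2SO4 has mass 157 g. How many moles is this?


M(Na2SO4) = 142.05 g/mol
n = mass/M = 157/142.05 = 1.1052 mol

1.1052 mol


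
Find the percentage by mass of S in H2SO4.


M(H2SO4) = 2×1.008 + 1×32.07 + 4×16.0 = 98.086 g/mol
Mass of S = 1 × 32.07 = 32.07 g/mol
% S = 32.07/98.086 × 100 = 32.70%

32.70%


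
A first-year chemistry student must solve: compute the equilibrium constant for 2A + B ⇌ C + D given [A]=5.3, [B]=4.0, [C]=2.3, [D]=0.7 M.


Kc = [C][D]/([A]^2[B])
= (2.3^1 × 0.7^1)/(5.3^2 × 4.0^1)
= 1.61/112.36
= 0.01433

0.01433


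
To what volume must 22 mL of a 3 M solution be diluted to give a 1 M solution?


C1V1 = C2V2
3 × 22 = 1 × V2
V2 = 66/1 = 66.0 mL

66.0 mL


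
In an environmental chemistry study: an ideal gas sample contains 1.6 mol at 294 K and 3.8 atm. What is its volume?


PV = nRT  (R = 0.08206 L·atm/(mol·K))
V = nRT/P = 1.6×0.08206×294/3.8
= 10.158 L

10.158 L


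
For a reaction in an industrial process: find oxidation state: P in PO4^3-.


x + 4(-2) = -3, so x = +5
Oxidation number: +5

+5


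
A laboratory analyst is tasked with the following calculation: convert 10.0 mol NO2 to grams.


M(NO2) = 46.01 g/mol
mass = n × M = 10.0 × 46.01 = 460.10 g

460.10 g


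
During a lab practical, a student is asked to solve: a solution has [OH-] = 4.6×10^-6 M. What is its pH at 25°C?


pOH = -log10([OH-]) = -log10(4.6×10^-6)
= 6 - log10(4.6) = 5.34
pH = 14 - pOH = 14 - 5.34 = 8.66

8.66


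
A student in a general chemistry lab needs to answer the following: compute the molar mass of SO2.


M(SO2) = 1×32.07 + 2×16.0
= 32.07 + 32.0
= 64.07 g/mol

64.07 g/mol


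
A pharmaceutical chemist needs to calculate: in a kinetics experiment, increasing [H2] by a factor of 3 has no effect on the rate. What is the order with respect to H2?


rate ∝ [H2]^n
rate ∝ [H2]^0
Order in H2: 0

0


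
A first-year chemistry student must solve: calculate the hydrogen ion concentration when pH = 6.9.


[H+] = 10^(-pH) = 10^(-6.9)
= 1.26×10^-7 M

1.26×10^-7 M


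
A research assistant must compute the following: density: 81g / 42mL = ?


ρ = mass/volume
= 81/42
= 1.929 g/mL

1.929 g/mL


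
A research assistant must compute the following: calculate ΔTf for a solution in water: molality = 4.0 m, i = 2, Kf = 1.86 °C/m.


ΔTf = Kf × m × i
= 1.86 × 4.0 × 2
= 14.88 °C

14.88 °C


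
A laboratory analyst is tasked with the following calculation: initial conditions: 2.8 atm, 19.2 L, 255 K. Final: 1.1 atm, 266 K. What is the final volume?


P1V1/T1 = P2V2/T2
V2 = P1V1T2/(T1P2)
= 2.8×19.2×266/(255×1.1)
= 50.981 L

50.981 L


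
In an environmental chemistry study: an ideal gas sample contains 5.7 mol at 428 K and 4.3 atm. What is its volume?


PV = nRT  (R = 0.08206 L·atm/(mol·K))
V = nRT/P = 5.7×0.08206×428/4.3
= 46.557 L

46.557 L


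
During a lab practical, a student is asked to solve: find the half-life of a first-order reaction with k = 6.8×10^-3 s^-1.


t½ = ln2/k = 0.693147/(6.8×10^-3 s^-1)
= 101.9 s

101.9 s


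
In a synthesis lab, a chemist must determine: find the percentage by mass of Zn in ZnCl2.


M(ZnCl2) = 1×65.38 + 2×35.45 = 136.28 g/mol
Mass of Zn = 1 × 65.38 = 65.38 g/mol
% Zn = 65.38/136.28 × 100 = 47.97%

47.97%


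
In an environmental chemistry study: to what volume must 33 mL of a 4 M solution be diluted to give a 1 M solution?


C1V1 = C2V2
4 × 33 = 1 × V2
V2 = 132/1 = 132.0 mL

132.0 mL


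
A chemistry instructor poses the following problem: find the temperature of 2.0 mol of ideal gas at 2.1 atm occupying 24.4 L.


PV = nRT  (R = 0.08206 L·atm/(mol·K))
T = PV/(nR) = 2.1×24.4/(2.0×0.08206)
= 51.24/0.164120
= 312.21 K

312.21 K


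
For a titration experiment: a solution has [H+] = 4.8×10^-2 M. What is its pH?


pH = -log10([H+]) = -log10(4.8×10^-2)
= 2 - log10(4.8)
= 2 - 0.68
= 1.32

1.32


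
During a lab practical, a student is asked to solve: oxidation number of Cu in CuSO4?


Sulfate is -2, so Cu = +2
Oxidation number: +2

+2


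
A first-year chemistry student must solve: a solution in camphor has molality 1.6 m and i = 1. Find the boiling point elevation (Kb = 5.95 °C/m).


ΔTb = Kb × m × i
= 5.95 × 1.6 × 1
= 9.52 °C

9.52 °C


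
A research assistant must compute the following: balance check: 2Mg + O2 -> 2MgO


Equation: 2Mg + O2 -> 2MgO
Check atoms: Mg: 2=2, O: 2=2
Balanced

Yes, balanced


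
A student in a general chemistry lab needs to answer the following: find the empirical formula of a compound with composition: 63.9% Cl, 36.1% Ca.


Assume 100 g sample. Moles of each element:
  Cl: 63.9/35.45 = 1.803 mol
  Ca: 36.1/40.08 = 0.901 mol
Divide by smallest (0.901):
  Cl: 1.803/0.901 = 2.0
  Ca: 0.901/0.901 = 1.0
Empirical formula: CaCl2

CaCl2


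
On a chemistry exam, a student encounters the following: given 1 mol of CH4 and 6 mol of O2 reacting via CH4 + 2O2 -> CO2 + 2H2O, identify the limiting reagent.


Mole ratio available / coefficient:
  CH4: 1/1 = 1.000
  O2: 6/2 = 3.000
Smaller ratio is limiting.

CH4


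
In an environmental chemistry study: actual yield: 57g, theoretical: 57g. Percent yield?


% yield = actual/theoretical × 100
= 57/57 × 100
= 100.0%

100.0%


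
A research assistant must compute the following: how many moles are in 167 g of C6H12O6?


M(C6H12O6) = 180.16 g/mol
n = mass/M = 167/180.16 = 0.927 mol

0.927 mol


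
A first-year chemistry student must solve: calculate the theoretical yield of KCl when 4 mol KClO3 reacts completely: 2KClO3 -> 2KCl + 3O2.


Mole ratio KCl:KClO3 = 2:2
n(KCl) = 4 × 2/2 = 4.000 mol
mass = 4.000 × 74.55 = 298.2 g

298.2 g


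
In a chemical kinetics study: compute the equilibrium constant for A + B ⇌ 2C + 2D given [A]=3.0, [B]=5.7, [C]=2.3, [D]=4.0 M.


Kc = [C]^2[D]^2/([A][B])
= (2.3^2 × 4.0^2)/(3.0^1 × 5.7^1)
= 84.64/17.1
= 4.950

4.950


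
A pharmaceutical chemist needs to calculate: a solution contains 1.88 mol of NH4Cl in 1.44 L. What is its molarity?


M = n/V = 1.88/1.44 = 1.306 mol/L

1.306 M


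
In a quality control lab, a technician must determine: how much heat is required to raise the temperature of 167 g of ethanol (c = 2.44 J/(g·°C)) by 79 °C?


q = mcΔT = 167 × 2.44 × 79
= 32190.92 J

32190.92 J


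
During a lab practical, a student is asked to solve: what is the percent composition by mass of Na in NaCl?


M(NaCl) = 1×22.99 + 1×35.45 = 58.44 g/mol
Mass of Na = 1 × 22.99 = 22.99 g/mol
% Na = 22.99/58.44 × 100 = 39.34%

39.34%


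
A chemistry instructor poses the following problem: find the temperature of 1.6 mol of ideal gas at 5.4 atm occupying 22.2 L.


PV = nRT  (R = 0.08206 L·atm/(mol·K))
T = PV/(nR) = 5.4×22.2/(1.6×0.08206)
= 119.88/0.131296
= 913.05 K

913.05 K


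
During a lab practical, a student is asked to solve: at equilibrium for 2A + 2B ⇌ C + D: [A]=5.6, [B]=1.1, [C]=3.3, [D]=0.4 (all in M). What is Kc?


Kc = [C][D]/([A]^2[B]^2)
= (3.3^1 × 0.4^1)/(5.6^2 × 1.1^2)
= 1.32/37.9456
= 0.03479

0.03479


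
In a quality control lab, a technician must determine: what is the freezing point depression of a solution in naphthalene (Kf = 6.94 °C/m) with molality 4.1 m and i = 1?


ΔTf = Kf × m × i
= 6.94 × 4.1 × 1
= 28.454 °C

28.454 °C


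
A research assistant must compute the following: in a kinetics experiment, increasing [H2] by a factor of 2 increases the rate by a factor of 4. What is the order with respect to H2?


rate ∝ [H2]^n
2^n = 4 → n = 2
Order in H2: 2

2


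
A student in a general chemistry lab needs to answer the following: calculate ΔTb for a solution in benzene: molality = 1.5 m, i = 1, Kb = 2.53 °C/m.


ΔTb = Kb × m × i
= 2.53 × 1.5 × 1
= 3.795 °C

3.795 °C


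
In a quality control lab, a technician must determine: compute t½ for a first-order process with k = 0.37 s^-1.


t½ = ln2/k = 0.693147/(0.37 s^-1)
= 1.873 s

1.873 s


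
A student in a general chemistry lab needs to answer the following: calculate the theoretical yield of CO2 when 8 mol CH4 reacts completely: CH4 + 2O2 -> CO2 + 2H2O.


Mole ratio CO2:CH4 = 1:1
n(CO2) = 8 × 1/1 = 8.000 mol
mass = 8.000 × 44.01 = 352.08 g

352.08 g


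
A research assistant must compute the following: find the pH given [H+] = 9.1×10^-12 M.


pH = -log10([H+]) = -log10(9.1×10^-12)
= 12 - log10(9.1)
= 12 - 0.96
= 11.04

11.04


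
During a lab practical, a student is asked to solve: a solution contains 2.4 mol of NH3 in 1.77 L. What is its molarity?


M = n/V = 2.4/1.77 = 1.356 mol/L

1.356 M


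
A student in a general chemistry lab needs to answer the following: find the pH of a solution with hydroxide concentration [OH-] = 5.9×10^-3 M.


pOH = -log10([OH-]) = -log10(5.9×10^-3)
= 3 - log10(5.9) = 2.23
pH = 14 - pOH = 14 - 2.23 = 11.77

11.77


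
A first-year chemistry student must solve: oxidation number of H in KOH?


H is +1 with nonmetals
Oxidation number: +1

+1


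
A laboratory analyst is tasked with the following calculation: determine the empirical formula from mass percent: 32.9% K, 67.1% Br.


Assume 100 g sample. Moles of each element:
  K: 32.9/39.1 = 0.841 mol
  Br: 67.1/79.9 = 0.84 mol
Divide by smallest (0.84):
  K: 0.841/0.84 = 1.0
  Br: 0.84/0.84 = 1.0
Empirical formula: KBr

KBr


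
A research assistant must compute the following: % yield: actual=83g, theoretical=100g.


% yield = actual/theoretical × 100
= 83/100 × 100
= 83.0%

83.0%


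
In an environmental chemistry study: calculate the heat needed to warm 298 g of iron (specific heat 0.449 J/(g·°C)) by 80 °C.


q = mcΔT = 298 × 0.449 × 80
= 10704.16 J

10704.16 J


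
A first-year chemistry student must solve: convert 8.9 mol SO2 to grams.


M(SO2) = 64.07 g/mol
mass = n × M = 8.9 × 64.07 = 570.22 g

570.22 g


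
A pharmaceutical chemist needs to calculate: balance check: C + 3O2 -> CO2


Equation: C + 3O2 -> CO2
Check atoms: C: 1=1, O: 6≠2
Not balanced

No, not balanced


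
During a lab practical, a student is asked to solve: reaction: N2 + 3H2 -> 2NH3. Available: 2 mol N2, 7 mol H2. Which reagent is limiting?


Mole ratio available / coefficient:
  N2: 2/1 = 2.000
  H2: 7/3 = 2.333
Smaller ratio is limiting.

N2


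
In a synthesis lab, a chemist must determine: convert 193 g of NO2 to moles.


M(NO2) = 46.01 g/mol
n = mass/M = 193/46.01 = 4.1947 mol

4.1947 mol


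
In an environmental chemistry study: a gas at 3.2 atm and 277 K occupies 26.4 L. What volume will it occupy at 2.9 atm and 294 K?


P1V1/T1 = P2V2/T2
V2 = P1V1T2/(T1P2)
= 3.2×26.4×294/(277×2.9)
= 30.919 L

30.919 L


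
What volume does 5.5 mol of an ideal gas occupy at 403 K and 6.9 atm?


PV = nRT  (R = 0.08206 L·atm/(mol·K))
V = nRT/P = 5.5×0.08206×403/6.9
= 26.36 L

26.36 L


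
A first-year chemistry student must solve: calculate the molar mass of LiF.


M(LiF) = 1×6.94 + 1×19.0
= 6.94 + 19.0
= 25.94 g/mol

25.94 g/mol


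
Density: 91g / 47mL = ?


ρ = mass/volume
= 91/47
= 1.936 g/mL

1.936 g/mL


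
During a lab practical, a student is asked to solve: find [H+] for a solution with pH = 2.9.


[H+] = 10^(-pH) = 10^(-2.9)
= 1.26×10^-3 M

1.26×10^-3 M


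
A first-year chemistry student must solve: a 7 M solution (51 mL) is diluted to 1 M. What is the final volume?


C1V1 = C2V2
7 × 51 = 1 × V2
V2 = 357/1 = 357.0 mL

357.0 mL


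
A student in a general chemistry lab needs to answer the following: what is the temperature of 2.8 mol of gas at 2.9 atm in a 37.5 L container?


PV = nRT  (R = 0.08206 L·atm/(mol·K))
T = PV/(nR) = 2.9×37.5/(2.8×0.08206)
= 108.75/0.229768
= 473.30 K

473.30 K


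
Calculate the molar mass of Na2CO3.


M(Na2CO3) = 2×22.99 + 1×12.01 + 3×16.0
= 45.98 + 12.01 + 48.0
= 105.99 g/mol

105.99 g/mol


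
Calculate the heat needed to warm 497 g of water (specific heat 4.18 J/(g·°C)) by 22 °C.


q = mcΔT = 497 × 4.18 × 22
= 45704.12 J

45704.12 J


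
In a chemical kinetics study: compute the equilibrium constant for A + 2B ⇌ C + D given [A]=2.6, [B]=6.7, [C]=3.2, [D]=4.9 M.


Kc = [C][D]/([A][B]^2)
= (3.2^1 × 4.9^1)/(2.6^1 × 6.7^2)
= 15.68/116.714
= 0.1343

0.1343


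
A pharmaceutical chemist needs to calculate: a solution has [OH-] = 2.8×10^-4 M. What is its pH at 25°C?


pOH = -log10([OH-]) = -log10(2.8×10^-4)
= 4 - log10(2.8) = 3.55
pH = 14 - pOH = 14 - 3.55 = 10.45

10.45


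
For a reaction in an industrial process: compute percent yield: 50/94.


% yield = actual/theoretical × 100
= 50/94 × 100
= 53.19%

53.19%


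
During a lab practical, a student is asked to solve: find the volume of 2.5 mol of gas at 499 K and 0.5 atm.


PV = nRT  (R = 0.08206 L·atm/(mol·K))
V = nRT/P = 2.5×0.08206×499/0.5
= 204.74 L

204.74 L


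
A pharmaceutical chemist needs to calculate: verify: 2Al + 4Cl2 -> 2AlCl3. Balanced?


Equation: 2Al + 4Cl2 -> 2AlCl3
Check atoms: Al: 2=2, Cl: 8≠6
Not balanced

No, not balanced


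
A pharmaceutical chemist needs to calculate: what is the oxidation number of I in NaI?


halide: -1
Oxidation number: -1

-1


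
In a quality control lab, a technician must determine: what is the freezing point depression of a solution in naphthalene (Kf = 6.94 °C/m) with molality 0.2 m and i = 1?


ΔTf = Kf × m × i
= 6.94 × 0.2 × 1
= 1.388 °C

1.388 °C


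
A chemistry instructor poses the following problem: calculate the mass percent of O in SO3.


M(SO3) = 1×32.07 + 3×16.0 = 80.07 g/mol
Mass of O = 3 × 16.0 = 48.00 g/mol
% O = 48.00/80.07 × 100 = 59.95%

59.95%


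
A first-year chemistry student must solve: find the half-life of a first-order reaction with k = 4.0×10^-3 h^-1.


t½ = ln2/k = 0.693147/(4.0×10^-3 h^-1)
= 173.3 h

173.3 h


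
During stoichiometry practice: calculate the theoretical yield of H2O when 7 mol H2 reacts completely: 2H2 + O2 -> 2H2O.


Mole ratio H2O:H2 = 2:2
n(H2O) = 7 × 2/2 = 7.000 mol
mass = 7.000 × 18.02 = 126.14 g

126.14 g


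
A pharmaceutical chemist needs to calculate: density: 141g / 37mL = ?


ρ = mass/volume
= 141/37
= 3.811 g/mL

3.811 g/mL


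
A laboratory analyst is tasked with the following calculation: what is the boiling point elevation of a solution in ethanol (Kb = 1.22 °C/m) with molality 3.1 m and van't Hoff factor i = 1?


ΔTb = Kb × m × i
= 1.22 × 3.1 × 1
= 3.782 °C

3.782 °C


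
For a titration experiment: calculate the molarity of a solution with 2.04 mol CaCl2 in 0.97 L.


M = n/V = 2.04/0.97 = 2.103 mol/L

2.103 M


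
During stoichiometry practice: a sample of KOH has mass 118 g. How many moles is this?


M(KOH) = 56.11 g/mol
n = mass/M = 118/56.11 = 2.103 mol

2.103 mol


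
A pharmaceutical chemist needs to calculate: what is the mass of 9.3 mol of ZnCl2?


M(ZnCl2) = 136.28 g/mol
mass = n × M = 9.3 × 136.28 = 1267.40 g

1267.40 g


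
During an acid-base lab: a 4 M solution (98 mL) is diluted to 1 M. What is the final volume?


C1V1 = C2V2
4 × 98 = 1 × V2
V2 = 392/1 = 392.0 mL

392.0 mL


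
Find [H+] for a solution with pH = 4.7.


[H+] = 10^(-pH) = 10^(-4.7)
= 2.0×10^-5 M

2.0×10^-5 M


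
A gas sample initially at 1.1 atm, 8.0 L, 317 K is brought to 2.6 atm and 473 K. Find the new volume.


P1V1/T1 = P2V2/T2
V2 = P1V1T2/(T1P2)
= 1.1×8.0×473/(317×2.6)
= 5.05 L

5.05 L


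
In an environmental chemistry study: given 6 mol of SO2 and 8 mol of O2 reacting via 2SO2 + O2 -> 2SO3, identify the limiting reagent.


Mole ratio available / coefficient:
  SO2: 6/2 = 3.000
  O2: 8/1 = 8.000
Smaller ratio is limiting.

SO2


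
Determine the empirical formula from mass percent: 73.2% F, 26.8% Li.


Assume 100 g sample. Moles of each element:
  F: 73.2/19.0 = 3.853 mol
  Li: 26.8/6.94 = 3.862 mol
Divide by smallest (3.853):
  F: 3.853/3.853 = 1.0
  Li: 3.862/3.853 = 1.0
Empirical formula: LiF

LiF


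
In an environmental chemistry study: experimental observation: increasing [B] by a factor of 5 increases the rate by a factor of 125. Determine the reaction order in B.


rate ∝ [B]^n
5^n = 125 → n = 3
Order in B: 3

3


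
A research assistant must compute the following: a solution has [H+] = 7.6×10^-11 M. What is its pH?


pH = -log10([H+]) = -log10(7.6×10^-11)
= 11 - log10(7.6)
= 11 - 0.88
= 10.12

10.12


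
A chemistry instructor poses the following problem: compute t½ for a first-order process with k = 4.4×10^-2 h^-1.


t½ = ln2/k = 0.693147/(4.4×10^-2 h^-1)
= 15.75 h

15.75 h


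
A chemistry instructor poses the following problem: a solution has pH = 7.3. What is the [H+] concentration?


[H+] = 10^(-pH) = 10^(-7.3)
= 5.01×10^-8 M

5.01×10^-8 M


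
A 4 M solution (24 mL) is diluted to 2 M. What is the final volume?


C1V1 = C2V2
4 × 24 = 2 × V2
V2 = 96/2 = 48.0 mL

48.0 mL


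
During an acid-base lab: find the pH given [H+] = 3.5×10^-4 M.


pH = -log10([H+]) = -log10(3.5×10^-4)
= 4 - log10(3.5)
= 4 - 0.54
= 3.46

3.46


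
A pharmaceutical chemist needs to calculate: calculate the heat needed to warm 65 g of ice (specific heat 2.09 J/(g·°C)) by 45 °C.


q = mcΔT = 65 × 2.09 × 45
= 6113.25 J

6113.25 J


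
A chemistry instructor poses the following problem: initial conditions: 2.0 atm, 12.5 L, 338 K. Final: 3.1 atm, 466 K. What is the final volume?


P1V1/T1 = P2V2/T2
V2 = P1V1T2/(T1P2)
= 2.0×12.5×466/(338×3.1)
= 11.119 L

11.119 L


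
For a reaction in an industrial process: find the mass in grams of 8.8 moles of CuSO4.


M(CuSO4) = 159.62 g/mol
mass = n × M = 8.8 × 159.62 = 1404.66 g

1404.66 g


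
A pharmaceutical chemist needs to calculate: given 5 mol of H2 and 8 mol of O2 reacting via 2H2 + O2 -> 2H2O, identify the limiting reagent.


Mole ratio available / coefficient:
  H2: 5/2 = 2.500
  O2: 8/1 = 8.000
Smaller ratio is limiting.

H2


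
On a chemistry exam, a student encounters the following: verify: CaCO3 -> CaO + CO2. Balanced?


Equation: CaCO3 -> CaO + CO2
Check atoms: C: 1=1, Ca: 1=1, O: 3=3
Balanced

Yes, balanced


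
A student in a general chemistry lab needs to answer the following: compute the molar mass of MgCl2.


M(MgCl2) = 1×24.31 + 2×35.45
= 24.31 + 70.9
= 95.21 g/mol

95.21 g/mol


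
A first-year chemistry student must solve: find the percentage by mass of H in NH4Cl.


M(NH4Cl) = 1×14.01 + 4×1.008 + 1×35.45 = 53.492 g/mol
Mass of H = 4 × 1.008 = 4.032 g/mol
% H = 4.032/53.492 × 100 = 7.54%

7.54%


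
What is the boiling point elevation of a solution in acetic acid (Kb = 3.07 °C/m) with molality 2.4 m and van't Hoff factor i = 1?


ΔTb = Kb × m × i
= 3.07 × 2.4 × 1
= 7.368 °C

7.368 °C


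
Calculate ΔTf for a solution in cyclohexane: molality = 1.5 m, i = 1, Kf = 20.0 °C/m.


ΔTf = Kf × m × i
= 20.0 × 1.5 × 1
= 30.0 °C

30.0 °C
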